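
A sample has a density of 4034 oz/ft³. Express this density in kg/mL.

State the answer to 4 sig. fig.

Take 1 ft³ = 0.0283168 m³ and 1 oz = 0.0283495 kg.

4034 oz/ft³ × 0.0283495 kg/oz ÷ 0.0283168 m³/ft³ = 4038.66 kg/m³
4038.66 kg/m³ × 10⁻⁶ m³/mL = 0.00403866 kg/mL

0.004039 kg/mL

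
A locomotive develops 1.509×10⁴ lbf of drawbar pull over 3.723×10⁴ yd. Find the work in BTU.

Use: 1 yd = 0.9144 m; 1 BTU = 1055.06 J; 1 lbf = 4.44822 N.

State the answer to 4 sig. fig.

1.509×10⁴ lbf × 4.44822 = 67123.6 N
3.723×10⁴ yd × 0.9144 = 34043.1 m
W = F × d = 67123.6 N × 34043.1 m = 2.2851×10⁹ J
2.2851×10⁹ J ÷ (1055.06 J/BTU) = 2.16585×10⁶ BTU

2.166×10⁶ BTU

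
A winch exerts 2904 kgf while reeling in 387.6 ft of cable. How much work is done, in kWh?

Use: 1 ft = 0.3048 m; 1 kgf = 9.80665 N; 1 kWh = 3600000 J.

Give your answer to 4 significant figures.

0.9346 kWh

2904 kgf × 9.80665 → 28478.5 N
387.6 ft × 0.3048 → 118.14 m
W = F × d = 28478.5 N × 118.14 m = 3.36445×10⁶ J
3.36445×10⁶ J ÷ (3600000 J/kWh) = 0.934569 kWh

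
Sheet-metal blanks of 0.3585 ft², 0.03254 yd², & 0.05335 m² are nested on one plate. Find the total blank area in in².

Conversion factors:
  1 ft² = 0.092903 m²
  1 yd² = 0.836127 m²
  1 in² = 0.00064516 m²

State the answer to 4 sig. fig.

0.3585 ft² × 0.092903 = 0.0333057 m²
0.03254 yd² × 0.836127 = 0.0272076 m²
0.05335 m² (already m²)
Combined: 0.0333057 + 0.0272076 + 0.05335 = 0.113863 m²
In in²: 0.113863 / 0.00064516 = 176.488 in²

176.5 in²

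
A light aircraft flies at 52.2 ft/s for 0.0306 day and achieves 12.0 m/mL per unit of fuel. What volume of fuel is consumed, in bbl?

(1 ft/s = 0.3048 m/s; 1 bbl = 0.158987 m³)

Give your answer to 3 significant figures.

52.2 ft/s → 15.9106 m/s
0.0306 day → 2643.84 s
d = v × t = 15.9106 × 2643.84 = 42065.1 m
12.0 m/mL → 1.2×10⁷ m/m³
V = d / (distance per unit fuel) = 42065.1 / 1.2×10⁷ = 0.00350542 m³
In bbl: 0.00350542 / 0.158987 = 0.0220485 bbl

0.0220 bbl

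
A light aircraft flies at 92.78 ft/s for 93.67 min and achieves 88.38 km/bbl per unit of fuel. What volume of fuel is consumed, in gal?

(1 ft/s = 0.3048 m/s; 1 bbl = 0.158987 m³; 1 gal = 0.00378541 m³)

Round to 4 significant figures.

92.78 ft/s → 28.2793 m/s
93.67 min → 5620.2 s
d = v × t = 28.2793 × 5620.2 = 158935 m
88.38 km/bbl → 555895 m/m³
V = d / (distance per unit fuel) = 158935 / 555895 = 0.285908 m³
In gal: 0.285908 / 0.00378541 = 75.5289 gal

75.53 gal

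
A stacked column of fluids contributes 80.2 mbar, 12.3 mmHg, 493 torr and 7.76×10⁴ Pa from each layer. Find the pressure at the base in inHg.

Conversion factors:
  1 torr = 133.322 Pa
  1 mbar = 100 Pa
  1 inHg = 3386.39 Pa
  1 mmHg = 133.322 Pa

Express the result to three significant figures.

45.2 inHg

80.2 mbar × 100 = 8020 Pa
12.3 mmHg × 133.322 = 1639.86 Pa
493 torr × 133.322 = 65727.7 Pa
7.76×10⁴ Pa (already Pa)
Combined: 8020 + 1639.86 + 65727.7 + 77600 = 152988 Pa
In inHg: 152988 / 3386.39 = 45.1773 inHg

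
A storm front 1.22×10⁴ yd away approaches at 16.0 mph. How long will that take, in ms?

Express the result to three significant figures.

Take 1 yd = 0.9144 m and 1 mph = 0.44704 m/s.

1.22×10⁴ yd × 0.9144 = 11155.7 m
16.0 mph × 0.44704 = 7.15264 m/s
t = d / v = 11155.7 m / 7.15264 m/s = 1559.66 s
1559.66 s ÷ (0.001 s/ms) = 1.55966×10⁶ ms

1.56×10⁶ ms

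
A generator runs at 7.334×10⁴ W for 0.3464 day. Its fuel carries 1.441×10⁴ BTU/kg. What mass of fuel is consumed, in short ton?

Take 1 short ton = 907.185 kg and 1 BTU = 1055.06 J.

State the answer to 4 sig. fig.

0.3464 day → 29929 s
E = P × t = 73340 × 29929 = 2.19499×10⁹ J
1.441×10⁴ BTU/kg → 1.52034×10⁷ J/kg
m = E / e_s = 2.19499×10⁹ / 1.52034×10⁷ = 144.375 kg
In short ton: 144.375 / 907.185 = 0.159146 short ton

0.1591 short ton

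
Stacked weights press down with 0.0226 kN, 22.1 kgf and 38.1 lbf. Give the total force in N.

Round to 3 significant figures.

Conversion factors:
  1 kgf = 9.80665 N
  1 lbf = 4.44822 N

409 N

0.0226 kN × 1000 = 22.6 N
22.1 kgf × 9.80665 = 216.727 N
38.1 lbf × 4.44822 = 169.477 N
Total: 22.6 + 216.727 + 169.477 = 408.804 N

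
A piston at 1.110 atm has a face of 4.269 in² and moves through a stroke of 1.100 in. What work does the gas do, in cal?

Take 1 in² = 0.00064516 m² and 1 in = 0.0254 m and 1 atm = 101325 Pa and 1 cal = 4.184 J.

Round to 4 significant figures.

1.110 atm → 112471 Pa
4.269 in² → 0.00275419 m²
F = P × A = 112471 × 0.00275419 = 309.767 N
1.100 in → 0.02794 m
W = F × d = 309.767 × 0.02794 = 8.65489 J
In cal: 8.65489 / 4.184 = 2.06857 cal

2.069 cal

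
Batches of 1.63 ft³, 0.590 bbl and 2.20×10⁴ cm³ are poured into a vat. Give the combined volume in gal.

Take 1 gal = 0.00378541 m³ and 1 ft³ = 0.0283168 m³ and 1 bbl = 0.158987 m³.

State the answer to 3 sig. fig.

1.63 ft³ × 0.0283168 = 0.0461564 m³
0.590 bbl × 0.158987 = 0.0938023 m³
2.20×10⁴ cm³ × 10⁻⁶ = 0.022 m³
Sum: 0.0461564 + 0.0938023 + 0.022 = 0.161959 m³
In gal: 0.161959 / 0.00378541 = 42.7851 gal

42.8 gal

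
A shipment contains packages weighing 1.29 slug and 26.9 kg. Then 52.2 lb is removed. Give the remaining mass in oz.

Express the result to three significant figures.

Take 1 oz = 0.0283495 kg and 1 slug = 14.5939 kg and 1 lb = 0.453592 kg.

1.29 slug × 14.5939 = 18.8261 kg
26.9 kg (already kg)
52.2 lb × 0.453592 = 23.6775 kg
Result: 18.8261 + 26.9 − 23.6775 = 22.0486 kg
In oz: 22.0486 / 0.0283495 = 777.742 oz

778 oz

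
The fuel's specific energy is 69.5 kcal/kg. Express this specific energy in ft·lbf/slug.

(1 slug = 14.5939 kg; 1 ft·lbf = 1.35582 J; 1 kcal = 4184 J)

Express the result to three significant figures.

69.5 kcal/kg × 4184 J/kcal = 290788 J/kg
290788 J/kg ÷ 1.35582 J/ft·lbf × 14.5939 kg/slug = 3.13001×10⁶ ft·lbf/slug

3.13×10⁶ ft·lbf/slug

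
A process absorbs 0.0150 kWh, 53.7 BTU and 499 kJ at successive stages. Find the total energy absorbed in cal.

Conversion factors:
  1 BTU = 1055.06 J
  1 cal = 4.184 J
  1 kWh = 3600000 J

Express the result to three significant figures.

0.0150 kWh × 3600000 → 54000 J
53.7 BTU × 1055.06 → 56656.7 J
499 kJ × 1000 → 499000 J
Sum: 54000 + 56656.7 + 499000 = 609657 J
In cal: 609657 / 4.184 = 145712 cal

1.46×10⁵ cal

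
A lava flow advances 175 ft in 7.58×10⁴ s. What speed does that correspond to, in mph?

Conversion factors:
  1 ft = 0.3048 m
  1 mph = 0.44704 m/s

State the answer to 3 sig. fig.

175 ft × 0.3048 = 53.34 m
v = d / t = 53.34 m / 75800 s = 7.03694×10⁻⁴ m/s
7.03694×10⁻⁴ m/s ÷ (0.44704 m/s/mph) = 0.00157412 mph

0.00157 mph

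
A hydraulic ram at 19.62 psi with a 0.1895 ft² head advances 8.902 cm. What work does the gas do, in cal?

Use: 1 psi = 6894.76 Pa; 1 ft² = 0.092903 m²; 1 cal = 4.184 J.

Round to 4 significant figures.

19.62 psi → 135275 Pa
0.1895 ft² → 0.0176051 m²
F = P × A = 135275 × 0.0176051 = 2381.53 N
8.902 cm → 0.08902 m
W = F × d = 2381.53 × 0.08902 = 212.004 J
In cal: 212.004 / 4.184 = 50.6702 cal

50.67 cal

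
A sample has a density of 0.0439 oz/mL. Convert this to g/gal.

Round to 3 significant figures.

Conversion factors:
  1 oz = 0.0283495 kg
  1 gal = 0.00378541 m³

0.0439 oz/mL × 0.0283495 kg/oz ÷ 10⁻⁶ m³/mL = 1244.54 kg/m³
1244.54 kg/m³ ÷ 0.001 kg/g × 0.00378541 m³/gal = 4711.09 g/gal

4710 g/gal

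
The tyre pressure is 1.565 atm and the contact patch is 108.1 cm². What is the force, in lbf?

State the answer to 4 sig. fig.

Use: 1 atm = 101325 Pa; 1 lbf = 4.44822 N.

1.565 atm × 101325 = 158574 Pa
108.1 cm² × 0.0001 = 0.01081 m²
F = P × A = 158574 Pa × 0.01081 m² = 1714.18 N
1714.18 N ÷ (4.44822 N/lbf) = 385.363 lbf

385.4 lbf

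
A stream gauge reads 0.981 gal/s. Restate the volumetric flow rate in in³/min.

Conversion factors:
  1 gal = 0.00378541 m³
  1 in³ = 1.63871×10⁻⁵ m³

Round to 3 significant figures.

0.981 gal/s × 0.00378541 m³/gal = 0.00371349 m³/s
0.00371349 m³/s ÷ 1.63871×10⁻⁵ m³/in³ × 60 s/min = 13596.6 in³/min

1.36×10⁴ in³/min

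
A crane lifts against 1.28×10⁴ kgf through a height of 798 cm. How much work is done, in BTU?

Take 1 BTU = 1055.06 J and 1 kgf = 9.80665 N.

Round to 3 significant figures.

1.28×10⁴ kgf × 9.80665 → 125525 N
798 cm × 0.01 → 7.98 m
W = F × d = 125525 N × 7.98 m = 1.00169×10⁶ J
1.00169×10⁶ J ÷ (1055.06 J/BTU) = 949.415 BTU

949 BTU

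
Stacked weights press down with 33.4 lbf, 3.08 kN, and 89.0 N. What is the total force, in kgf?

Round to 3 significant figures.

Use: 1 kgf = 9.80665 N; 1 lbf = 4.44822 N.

338 kgf

33.4 lbf × 4.44822 → 148.571 N
3.08 kN × 1000 → 3080 N
89.0 N (already N)
Total: 148.571 + 3080 + 89 = 3317.57 N
In kgf: 3317.57 / 9.80665 = 338.298 kgf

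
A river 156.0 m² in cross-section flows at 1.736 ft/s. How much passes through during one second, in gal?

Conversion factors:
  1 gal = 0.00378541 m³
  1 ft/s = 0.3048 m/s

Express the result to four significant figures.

1.736 ft/s × 0.3048 → 0.529133 m/s
V = v × A × t = 0.529133 m/s × 156 m² × 1 s = 82.5447 m³
82.5447 m³ ÷ (0.00378541 m³/gal) = 21806 gal

2.181×10⁴ gal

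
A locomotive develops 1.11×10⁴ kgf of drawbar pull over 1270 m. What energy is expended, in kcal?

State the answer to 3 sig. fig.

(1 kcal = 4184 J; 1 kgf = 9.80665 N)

3.30×10⁴ kcal

1.11×10⁴ kgf × 9.80665 = 108854 N
W = F × d = 108854 N × 1270 m = 1.38245×10⁸ J
1.38245×10⁸ J ÷ (4184 J/kcal) = 33041.3 kcal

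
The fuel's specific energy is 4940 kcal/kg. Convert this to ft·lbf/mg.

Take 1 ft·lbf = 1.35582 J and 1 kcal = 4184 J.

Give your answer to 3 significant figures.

15.2 ft·lbf/mg

4940 kcal/kg × 4184 J/kcal = 2.0669×10⁷ J/kg
2.0669×10⁷ J/kg ÷ 1.35582 J/ft·lbf × 10⁻⁶ kg/mg = 15.2446 ft·lbf/mg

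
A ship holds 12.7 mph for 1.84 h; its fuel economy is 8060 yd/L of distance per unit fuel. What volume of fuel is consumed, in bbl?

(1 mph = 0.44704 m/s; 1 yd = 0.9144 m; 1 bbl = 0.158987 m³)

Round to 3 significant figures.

12.7 mph → 5.67741 m/s
1.84 h → 6624 s
d = v × t = 5.67741 × 6624 = 37607.2 m
8060 yd/L → 7.37006×10⁶ m/m³
V = d / (distance per unit fuel) = 37607.2 / 7.37006×10⁶ = 0.0051027 m³
In bbl: 0.0051027 / 0.158987 = 0.0320951 bbl

0.0321 bbl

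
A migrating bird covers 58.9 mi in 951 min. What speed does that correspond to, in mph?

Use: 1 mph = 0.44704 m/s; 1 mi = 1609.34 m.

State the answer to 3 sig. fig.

3.72 mph

58.9 mi × 1609.34 → 94790.1 m
951 min × 60 → 57060 s
v = d / t = 94790.1 m / 57060 s = 1.66124 m/s
1.66124 m/s ÷ (0.44704 m/s/mph) = 3.71609 mph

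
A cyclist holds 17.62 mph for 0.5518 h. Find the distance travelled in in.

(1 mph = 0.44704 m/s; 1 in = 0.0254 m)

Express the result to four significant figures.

6.160×10⁵ in

17.62 mph × 0.44704 = 7.87684 m/s
0.5518 h × 3600 = 1986.48 s
d = v × t = 7.87684 m/s × 1986.48 s = 15647.2 m
15647.2 m ÷ (0.0254 m/in) = 616031 in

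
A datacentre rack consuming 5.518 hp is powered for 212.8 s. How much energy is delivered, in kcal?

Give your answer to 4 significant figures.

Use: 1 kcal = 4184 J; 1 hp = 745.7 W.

5.518 hp × 745.7 → 4114.77 W
E = P × t = 4114.77 W × 212.8 s = 875623 J
875623 J ÷ (4184 J/kcal) = 209.279 kcal

209.3 kcal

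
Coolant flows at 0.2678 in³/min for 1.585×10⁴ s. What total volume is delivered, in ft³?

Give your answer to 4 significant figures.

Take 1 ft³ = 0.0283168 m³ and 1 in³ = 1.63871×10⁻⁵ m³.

0.2678 in³/min → 7.31411×10⁻⁸ m³/s
V = Q × t = 7.31411×10⁻⁸ × 15850 = 0.00115929 m³
In ft³: 0.00115929 / 0.0283168 = 0.04094 ft³

0.04094 ft³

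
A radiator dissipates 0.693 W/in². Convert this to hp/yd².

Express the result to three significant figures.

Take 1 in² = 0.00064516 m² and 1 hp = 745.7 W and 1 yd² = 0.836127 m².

1.20 hp/yd²

0.693 W/in² ÷ 0.00064516 m²/in² = 1074.15 W/m²
1074.15 W/m² ÷ 745.7 W/hp × 0.836127 m²/yd² = 1.20441 hp/yd²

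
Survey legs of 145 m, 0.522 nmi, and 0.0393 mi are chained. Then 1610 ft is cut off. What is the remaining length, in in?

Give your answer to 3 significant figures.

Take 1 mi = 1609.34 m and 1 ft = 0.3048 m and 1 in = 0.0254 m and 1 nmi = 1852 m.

2.69×10⁴ in

145 m (already m)
0.522 nmi × 1852 = 966.744 m
0.0393 mi × 1609.34 = 63.2471 m
1610 ft × 0.3048 = 490.728 m
Result: 145 + 966.744 + 63.2471 − 490.728 = 684.263 m
In in: 684.263 / 0.0254 = 26939.5 in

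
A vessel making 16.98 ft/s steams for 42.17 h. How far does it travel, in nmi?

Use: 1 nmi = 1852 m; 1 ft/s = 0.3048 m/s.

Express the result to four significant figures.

16.98 ft/s × 0.3048 → 5.1755 m/s
42.17 h × 3600 → 151812 s
d = v × t = 5.1755 m/s × 151812 s = 785703 m
785703 m ÷ (1852 m/nmi) = 424.246 nmi

424.2 nmi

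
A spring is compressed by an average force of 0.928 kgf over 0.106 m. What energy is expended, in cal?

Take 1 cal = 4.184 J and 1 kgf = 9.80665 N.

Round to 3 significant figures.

0.231 cal

0.928 kgf × 9.80665 → 9.10057 N
W = F × d = 9.10057 N × 0.106 m = 0.96466 J
0.96466 J ÷ (4.184 J/cal) = 0.230559 cal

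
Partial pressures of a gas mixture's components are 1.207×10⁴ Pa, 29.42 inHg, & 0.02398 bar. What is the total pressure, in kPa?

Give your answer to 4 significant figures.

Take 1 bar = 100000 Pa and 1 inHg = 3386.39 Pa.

1.207×10⁴ Pa (already Pa)
29.42 inHg × 3386.39 = 99627.6 Pa
0.02398 bar × 100000 = 2398 Pa
Total: 12070 + 99627.6 + 2398 = 114096 Pa
In kPa: 114096 / 1000 = 114.096 kPa

114.1 kPa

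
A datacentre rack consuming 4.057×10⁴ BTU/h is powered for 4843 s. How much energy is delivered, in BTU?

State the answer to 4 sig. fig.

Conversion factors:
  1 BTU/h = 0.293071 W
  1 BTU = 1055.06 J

4.057×10⁴ BTU/h × 0.293071 = 11889.9 W
E = P × t = 11889.9 W × 4843 s = 5.75828×10⁷ J
5.75828×10⁷ J ÷ (1055.06 J/BTU) = 54577.7 BTU

5.458×10⁴ BTU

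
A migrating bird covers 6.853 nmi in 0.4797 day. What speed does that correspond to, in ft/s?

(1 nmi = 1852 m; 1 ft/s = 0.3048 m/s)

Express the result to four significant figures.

6.853 nmi × 1852 → 12691.8 m
0.4797 day × 86400 → 41446.1 s
v = d / t = 12691.8 m / 41446.1 s = 0.306224 m/s
0.306224 m/s ÷ (0.3048 m/s/ft/s) = 1.00467 ft/s

1.005 ft/s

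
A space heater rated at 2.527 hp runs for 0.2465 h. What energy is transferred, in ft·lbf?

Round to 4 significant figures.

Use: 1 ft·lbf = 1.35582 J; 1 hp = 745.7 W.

2.527 hp × 745.7 → 1884.38 W
0.2465 h × 3600 → 887.4 s
E = P × t = 1884.38 W × 887.4 s = 1.6722×10⁶ J
1.6722×10⁶ J ÷ (1.35582 J/ft·lbf) = 1.23335×10⁶ ft·lbf

1.233×10⁶ ft·lbf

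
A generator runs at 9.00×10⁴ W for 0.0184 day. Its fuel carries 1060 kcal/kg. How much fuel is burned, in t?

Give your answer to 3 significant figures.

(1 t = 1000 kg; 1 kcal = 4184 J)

0.0184 day → 1589.76 s
E = P × t = 90000 × 1589.76 = 1.43078×10⁸ J
1060 kcal/kg → 4.43504×10⁶ J/kg
m = E / e_s = 1.43078×10⁸ / 4.43504×10⁶ = 32.2608 kg
In t: 32.2608 / 1000 = 0.0322608 t

0.0323 t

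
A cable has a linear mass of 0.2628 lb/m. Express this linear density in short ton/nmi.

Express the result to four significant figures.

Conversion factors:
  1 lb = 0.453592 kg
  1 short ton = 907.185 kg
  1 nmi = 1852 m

0.2434 short ton/nmi

0.2628 lb/m × 0.453592 kg/lb = 0.119204 kg/m
0.119204 kg/m ÷ 907.185 kg/short ton × 1852 m/nmi = 0.243353 short ton/nmi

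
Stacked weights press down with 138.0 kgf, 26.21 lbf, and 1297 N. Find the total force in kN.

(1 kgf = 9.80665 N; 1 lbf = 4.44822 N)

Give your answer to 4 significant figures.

2.767 kN

138.0 kgf × 9.80665 → 1353.32 N
26.21 lbf × 4.44822 → 116.588 N
1297 N (already N)
Combined: 1353.32 + 116.588 + 1297 = 2766.91 N
In kN: 2766.91 / 1000 = 2.76691 kN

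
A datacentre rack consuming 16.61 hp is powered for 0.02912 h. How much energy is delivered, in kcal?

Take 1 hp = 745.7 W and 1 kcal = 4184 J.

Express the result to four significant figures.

310.3 kcal

16.61 hp × 745.7 → 12386.1 W
0.02912 h × 3600 → 104.832 s
E = P × t = 12386.1 W × 104.832 s = 1.29846×10⁶ J
1.29846×10⁶ J ÷ (4184 J/kcal) = 310.339 kcal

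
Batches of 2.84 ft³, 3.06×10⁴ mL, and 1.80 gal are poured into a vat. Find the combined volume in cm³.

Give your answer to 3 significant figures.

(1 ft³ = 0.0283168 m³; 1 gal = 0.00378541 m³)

1.18×10⁵ cm³

2.84 ft³ × 0.0283168 → 0.0804197 m³
3.06×10⁴ mL × 10⁻⁶ → 0.0306 m³
1.80 gal × 0.00378541 → 0.00681374 m³
Combined: 0.0804197 + 0.0306 + 0.00681374 = 0.117833 m³
In cm³: 0.117833 / 10⁻⁶ = 117833 cm³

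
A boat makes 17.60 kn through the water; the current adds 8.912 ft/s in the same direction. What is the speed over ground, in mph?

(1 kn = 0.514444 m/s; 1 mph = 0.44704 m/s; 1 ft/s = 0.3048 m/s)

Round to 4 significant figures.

17.60 kn × 0.514444 = 9.05421 m/s
8.912 ft/s × 0.3048 = 2.71638 m/s
Combined: 9.05421 + 2.71638 = 11.7706 m/s
In mph: 11.7706 / 0.44704 = 26.3301 mph

26.33 mph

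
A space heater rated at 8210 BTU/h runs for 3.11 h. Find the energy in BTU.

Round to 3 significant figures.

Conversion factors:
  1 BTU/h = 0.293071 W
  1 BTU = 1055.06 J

2.55×10⁴ BTU

8210 BTU/h × 0.293071 → 2406.11 W
3.11 h × 3600 → 11196 s
E = P × t = 2406.11 W × 11196 s = 2.69388×10⁷ J
2.69388×10⁷ J ÷ (1055.06 J/BTU) = 25533 BTU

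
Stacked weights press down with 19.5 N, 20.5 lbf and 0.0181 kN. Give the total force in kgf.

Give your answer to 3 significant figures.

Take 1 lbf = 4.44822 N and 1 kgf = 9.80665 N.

19.5 N (already N)
20.5 lbf × 4.44822 → 91.1885 N
0.0181 kN × 1000 → 18.1 N
Sum: 19.5 + 91.1885 + 18.1 = 128.788 N
In kgf: 128.788 / 9.80665 = 13.1327 kgf

13.1 kgf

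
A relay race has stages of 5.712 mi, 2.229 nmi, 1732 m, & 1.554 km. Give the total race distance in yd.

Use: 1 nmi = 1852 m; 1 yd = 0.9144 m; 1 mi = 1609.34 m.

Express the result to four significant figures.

1.816×10⁴ yd

5.712 mi × 1609.34 = 9192.55 m
2.229 nmi × 1852 = 4128.11 m
1732 m (already m)
1.554 km × 1000 = 1554 m
Combined: 9192.55 + 4128.11 + 1732 + 1554 = 16606.7 m
In yd: 16606.7 / 0.9144 = 18161.3 yd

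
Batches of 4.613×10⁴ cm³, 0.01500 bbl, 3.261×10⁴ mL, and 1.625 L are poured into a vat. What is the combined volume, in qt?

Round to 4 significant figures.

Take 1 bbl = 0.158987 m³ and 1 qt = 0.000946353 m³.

4.613×10⁴ cm³ × 10⁻⁶ = 0.04613 m³
0.01500 bbl × 0.158987 = 0.0023848 m³
3.261×10⁴ mL × 10⁻⁶ = 0.03261 m³
1.625 L × 0.001 = 0.001625 m³
Total: 0.04613 + 0.0023848 + 0.03261 + 0.001625 = 0.0827498 m³
In qt: 0.0827498 / 0.000946353 = 87.4407 qt

87.44 qt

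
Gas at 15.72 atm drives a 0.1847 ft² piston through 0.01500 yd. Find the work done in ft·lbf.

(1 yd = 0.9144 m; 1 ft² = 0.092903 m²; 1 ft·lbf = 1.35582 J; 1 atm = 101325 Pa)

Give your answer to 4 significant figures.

276.5 ft·lbf

15.72 atm → 1.59283×10⁶ Pa
0.1847 ft² → 0.0171592 m²
F = P × A = 1.59283×10⁶ × 0.0171592 = 27331.7 N
0.01500 yd → 0.013716 m
W = F × d = 27331.7 × 0.013716 = 374.882 J
In ft·lbf: 374.882 / 1.35582 = 276.498 ft·lbf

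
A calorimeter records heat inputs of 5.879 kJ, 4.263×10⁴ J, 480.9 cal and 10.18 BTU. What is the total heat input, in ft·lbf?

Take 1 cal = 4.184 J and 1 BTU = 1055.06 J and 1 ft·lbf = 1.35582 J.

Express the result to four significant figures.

4.518×10⁴ ft·lbf

5.879 kJ × 1000 = 5879 J
4.263×10⁴ J (already J)
480.9 cal × 4.184 = 2012.09 J
10.18 BTU × 1055.06 = 10740.5 J
Combined: 5879 + 42630 + 2012.09 + 10740.5 = 61261.6 J
In ft·lbf: 61261.6 / 1.35582 = 45184.2 ft·lbf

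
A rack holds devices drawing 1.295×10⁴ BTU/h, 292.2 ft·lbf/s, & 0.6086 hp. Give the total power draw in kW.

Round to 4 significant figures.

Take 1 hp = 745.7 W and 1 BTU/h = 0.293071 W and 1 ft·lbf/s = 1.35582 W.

1.295×10⁴ BTU/h × 0.293071 = 3795.27 W
292.2 ft·lbf/s × 1.35582 = 396.171 W
0.6086 hp × 745.7 = 453.833 W
Combined: 3795.27 + 396.171 + 453.833 = 4645.27 W
In kW: 4645.27 / 1000 = 4.64527 kW

4.645 kW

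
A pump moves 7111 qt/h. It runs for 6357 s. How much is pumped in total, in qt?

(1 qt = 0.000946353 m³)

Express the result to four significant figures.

7111 qt/h → 0.00186931 m³/s
V = Q × t = 0.00186931 × 6357 = 11.8832 m³
In qt: 11.8832 / 0.000946353 = 12556.8 qt

1.256×10⁴ qt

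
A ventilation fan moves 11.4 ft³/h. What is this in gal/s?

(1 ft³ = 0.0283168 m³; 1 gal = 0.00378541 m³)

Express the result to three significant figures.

0.0237 gal/s

11.4 ft³/h × 0.0283168 m³/ft³ ÷ 3600 s/h = 8.96699×10⁻⁵ m³/s
8.96699×10⁻⁵ m³/s ÷ 0.00378541 m³/gal = 0.0236883 gal/s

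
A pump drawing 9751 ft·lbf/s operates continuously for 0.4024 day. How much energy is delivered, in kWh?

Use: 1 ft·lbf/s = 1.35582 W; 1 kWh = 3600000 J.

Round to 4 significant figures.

127.7 kWh

9751 ft·lbf/s × 1.35582 → 13220.6 W
0.4024 day × 86400 → 34767.4 s
E = P × t = 13220.6 W × 34767.4 s = 4.59646×10⁸ J
4.59646×10⁸ J ÷ (3600000 J/kWh) = 127.679 kWh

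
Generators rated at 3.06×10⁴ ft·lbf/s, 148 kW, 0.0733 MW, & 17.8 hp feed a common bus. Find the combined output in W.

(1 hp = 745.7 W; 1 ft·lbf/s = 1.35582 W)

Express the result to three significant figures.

3.06×10⁴ ft·lbf/s × 1.35582 → 41488.1 W
148 kW × 1000 → 148000 W
0.0733 MW × 1000000 → 73300 W
17.8 hp × 745.7 → 13273.5 W
Sum: 41488.1 + 148000 + 73300 + 13273.5 = 276062 W

2.76×10⁵ W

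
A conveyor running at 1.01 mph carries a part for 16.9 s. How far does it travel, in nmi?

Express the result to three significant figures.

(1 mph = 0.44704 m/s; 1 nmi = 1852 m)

1.01 mph × 0.44704 = 0.45151 m/s
d = v × t = 0.45151 m/s × 16.9 s = 7.63052 m
7.63052 m ÷ (1852 m/nmi) = 0.00412015 nmi

0.00412 nmi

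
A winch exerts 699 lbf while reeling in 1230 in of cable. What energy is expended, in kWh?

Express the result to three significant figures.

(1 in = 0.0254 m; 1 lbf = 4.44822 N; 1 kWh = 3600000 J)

0.0270 kWh

699 lbf × 4.44822 = 3109.31 N
1230 in × 0.0254 = 31.242 m
W = F × d = 3109.31 N × 31.242 m = 97141.1 J
97141.1 J ÷ (3600000 J/kWh) = 0.0269836 kWh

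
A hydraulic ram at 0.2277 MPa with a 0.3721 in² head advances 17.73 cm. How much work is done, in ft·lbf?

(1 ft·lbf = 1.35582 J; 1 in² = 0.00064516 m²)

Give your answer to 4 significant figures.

7.148 ft·lbf

0.2277 MPa → 227700 Pa
0.3721 in² → 2.40064×10⁻⁴ m²
F = P × A = 227700 × 2.40064×10⁻⁴ = 54.6626 N
17.73 cm → 0.1773 m
W = F × d = 54.6626 × 0.1773 = 9.69168 J
In ft·lbf: 9.69168 / 1.35582 = 7.14821 ft·lbf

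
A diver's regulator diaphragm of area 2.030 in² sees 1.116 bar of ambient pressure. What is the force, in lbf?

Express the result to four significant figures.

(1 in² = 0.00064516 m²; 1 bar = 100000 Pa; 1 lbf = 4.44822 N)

32.86 lbf

1.116 bar × 100000 → 111600 Pa
2.030 in² × 0.00064516 → 0.00130967 m²
F = P × A = 111600 Pa × 0.00130967 m² = 146.159 N
146.159 N ÷ (4.44822 N/lbf) = 32.8579 lbf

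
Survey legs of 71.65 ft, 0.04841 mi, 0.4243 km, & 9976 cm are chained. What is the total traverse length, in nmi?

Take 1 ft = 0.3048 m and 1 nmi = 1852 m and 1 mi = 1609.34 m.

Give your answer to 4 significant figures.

71.65 ft × 0.3048 → 21.8389 m
0.04841 mi × 1609.34 → 77.9081 m
0.4243 km × 1000 → 424.3 m
9976 cm × 0.01 → 99.76 m
Total: 21.8389 + 77.9081 + 424.3 + 99.76 = 623.807 m
In nmi: 623.807 / 1852 = 0.336829 nmi

0.3368 nmi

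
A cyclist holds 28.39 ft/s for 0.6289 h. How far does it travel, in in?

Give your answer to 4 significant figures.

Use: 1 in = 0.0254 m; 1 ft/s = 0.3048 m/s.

28.39 ft/s × 0.3048 = 8.65327 m/s
0.6289 h × 3600 = 2264.04 s
d = v × t = 8.65327 m/s × 2264.04 s = 19591.3 m
19591.3 m ÷ (0.0254 m/in) = 771311 in

7.713×10⁵ in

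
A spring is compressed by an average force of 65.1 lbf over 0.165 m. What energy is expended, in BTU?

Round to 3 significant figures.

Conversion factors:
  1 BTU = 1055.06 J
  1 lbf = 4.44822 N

0.0453 BTU

65.1 lbf × 4.44822 → 289.579 N
W = F × d = 289.579 N × 0.165 m = 47.7805 J
47.7805 J ÷ (1055.06 J/BTU) = 0.045287 BTU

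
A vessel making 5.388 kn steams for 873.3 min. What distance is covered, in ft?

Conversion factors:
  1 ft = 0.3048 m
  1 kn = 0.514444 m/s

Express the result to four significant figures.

5.388 kn × 0.514444 → 2.77182 m/s
873.3 min × 60 → 52398 s
d = v × t = 2.77182 m/s × 52398 s = 145238 m
145238 m ÷ (0.3048 m/ft) = 476503 ft

4.765×10⁵ ft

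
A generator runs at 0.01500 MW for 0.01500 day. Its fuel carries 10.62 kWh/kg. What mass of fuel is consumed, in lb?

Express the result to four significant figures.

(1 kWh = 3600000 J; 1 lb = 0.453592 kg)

1.121 lb

0.01500 MW → 15000 W
0.01500 day → 1296 s
E = P × t = 15000 × 1296 = 1.944×10⁷ J
10.62 kWh/kg → 3.8232×10⁷ J/kg
m = E / e_s = 1.944×10⁷ / 3.8232×10⁷ = 0.508475 kg
In lb: 0.508475 / 0.453592 = 1.121 lb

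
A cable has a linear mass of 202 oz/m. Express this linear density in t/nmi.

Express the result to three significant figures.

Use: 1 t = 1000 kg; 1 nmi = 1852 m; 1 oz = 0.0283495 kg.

202 oz/m × 0.0283495 kg/oz = 5.7266 kg/m
5.7266 kg/m ÷ 1000 kg/t × 1852 m/nmi = 10.6057 t/nmi

10.6 t/nmi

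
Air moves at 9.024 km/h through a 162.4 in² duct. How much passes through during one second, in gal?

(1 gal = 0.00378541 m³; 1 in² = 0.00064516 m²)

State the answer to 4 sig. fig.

69.38 gal

9.024 km/h × (1/3.6) → 2.50667 m/s
162.4 in² × 0.00064516 → 0.104774 m²
V = v × A × t = 2.50667 m/s × 0.104774 m² × 1 s = 0.262634 m³
0.262634 m³ ÷ (0.00378541 m³/gal) = 69.3806 gal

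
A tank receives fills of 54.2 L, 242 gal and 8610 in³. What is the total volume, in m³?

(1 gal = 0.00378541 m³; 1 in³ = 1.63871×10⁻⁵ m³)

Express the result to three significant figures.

54.2 L × 0.001 = 0.0542 m³
242 gal × 0.00378541 = 0.916069 m³
8610 in³ × 1.63871×10⁻⁵ = 0.141093 m³
Combined: 0.0542 + 0.916069 + 0.141093 = 1.11136 m³

1.11 m³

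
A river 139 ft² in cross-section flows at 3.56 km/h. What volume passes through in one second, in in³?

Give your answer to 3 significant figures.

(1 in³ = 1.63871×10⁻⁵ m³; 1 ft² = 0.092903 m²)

3.56 km/h × (1/3.6) = 0.988889 m/s
139 ft² × 0.092903 = 12.9135 m²
V = v × A × t = 0.988889 m/s × 12.9135 m² × 1 s = 12.77 m³
12.77 m³ ÷ (1.63871×10⁻⁵ m³/in³) = 779272 in³

7.79×10⁵ in³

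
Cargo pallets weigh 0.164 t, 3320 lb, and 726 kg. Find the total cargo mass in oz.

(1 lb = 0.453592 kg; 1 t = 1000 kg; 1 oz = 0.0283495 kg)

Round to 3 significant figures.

8.45×10⁴ oz

0.164 t × 1000 → 164 kg
3320 lb × 0.453592 → 1505.93 kg
726 kg (already kg)
Total: 164 + 1505.93 + 726 = 2395.93 kg
In oz: 2395.93 / 0.0283495 = 84514 oz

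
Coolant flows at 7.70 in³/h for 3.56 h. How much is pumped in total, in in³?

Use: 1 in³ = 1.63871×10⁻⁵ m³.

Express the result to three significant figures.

27.4 in³

7.70 in³/h → 3.50502×10⁻⁸ m³/s
3.56 h → 12816 s
V = Q × t = 3.50502×10⁻⁸ × 12816 = 4.49203×10⁻⁴ m³
In in³: 4.49203×10⁻⁴ / 1.63871×10⁻⁵ = 27.412 in³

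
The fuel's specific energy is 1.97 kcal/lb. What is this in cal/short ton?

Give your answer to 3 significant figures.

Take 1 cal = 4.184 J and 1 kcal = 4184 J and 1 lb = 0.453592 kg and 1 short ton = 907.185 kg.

3.94×10⁶ cal/short ton

1.97 kcal/lb × 4184 J/kcal ÷ 0.453592 kg/lb = 18171.6 J/kg
18171.6 J/kg ÷ 4.184 J/cal × 907.185 kg/short ton = 3.94001×10⁶ cal/short ton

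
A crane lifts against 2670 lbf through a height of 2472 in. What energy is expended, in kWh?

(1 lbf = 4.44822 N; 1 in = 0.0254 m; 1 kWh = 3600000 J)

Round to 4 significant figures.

0.2071 kWh

2670 lbf × 4.44822 = 11876.7 N
2472 in × 0.0254 = 62.7888 m
W = F × d = 11876.7 N × 62.7888 m = 745724 J
745724 J ÷ (3600000 J/kWh) = 0.207146 kWh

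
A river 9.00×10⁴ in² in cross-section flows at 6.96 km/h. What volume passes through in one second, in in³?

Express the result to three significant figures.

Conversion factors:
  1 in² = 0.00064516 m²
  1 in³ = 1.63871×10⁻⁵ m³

6.85×10⁶ in³

6.96 km/h × (1/3.6) = 1.93333 m/s
9.00×10⁴ in² × 0.00064516 = 58.0644 m²
V = v × A × t = 1.93333 m/s × 58.0644 m² × 1 s = 112.258 m³
112.258 m³ ÷ (1.63871×10⁻⁵ m³/in³) = 6.85039×10⁶ in³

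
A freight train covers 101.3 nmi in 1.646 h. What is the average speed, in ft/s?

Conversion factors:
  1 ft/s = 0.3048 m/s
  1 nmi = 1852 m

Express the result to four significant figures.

101.3 nmi × 1852 → 187608 m
1.646 h × 3600 → 5925.6 s
v = d / t = 187608 m / 5925.6 s = 31.6606 m/s
31.6606 m/s ÷ (0.3048 m/s/ft/s) = 103.873 ft/s

103.9 ft/s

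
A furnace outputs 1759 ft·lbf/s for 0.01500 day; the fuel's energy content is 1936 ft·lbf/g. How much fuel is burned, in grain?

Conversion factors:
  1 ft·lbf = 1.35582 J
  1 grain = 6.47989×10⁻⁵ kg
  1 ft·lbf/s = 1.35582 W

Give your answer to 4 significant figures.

1.817×10⁴ grain

1759 ft·lbf/s → 2384.89 W
0.01500 day → 1296 s
E = P × t = 2384.89 × 1296 = 3.09082×10⁶ J
1936 ft·lbf/g → 2.62487×10⁶ J/kg
m = E / e_s = 3.09082×10⁶ / 2.62487×10⁶ = 1.17751 kg
In grain: 1.17751 / 6.47989×10⁻⁵ = 18171.8 grain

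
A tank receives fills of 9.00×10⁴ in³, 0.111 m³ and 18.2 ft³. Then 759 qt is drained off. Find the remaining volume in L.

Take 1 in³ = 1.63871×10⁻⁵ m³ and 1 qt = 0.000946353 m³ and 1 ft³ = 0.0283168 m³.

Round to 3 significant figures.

1380 L

9.00×10⁴ in³ × 1.63871×10⁻⁵ → 1.47484 m³
0.111 m³ (already m³)
18.2 ft³ × 0.0283168 → 0.515366 m³
759 qt × 0.000946353 → 0.718282 m³
Net: 1.47484 + 0.111 + 0.515366 − 0.718282 = 1.38292 m³
In L: 1.38292 / 0.001 = 1382.92 L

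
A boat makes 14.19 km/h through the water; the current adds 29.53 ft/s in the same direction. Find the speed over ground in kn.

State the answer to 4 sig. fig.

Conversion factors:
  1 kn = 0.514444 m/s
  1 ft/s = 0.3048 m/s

14.19 km/h × (1/3.6) → 3.94167 m/s
29.53 ft/s × 0.3048 → 9.00074 m/s
Combined: 3.94167 + 9.00074 = 12.9424 m/s
In kn: 12.9424 / 0.514444 = 25.158 kn

25.16 kn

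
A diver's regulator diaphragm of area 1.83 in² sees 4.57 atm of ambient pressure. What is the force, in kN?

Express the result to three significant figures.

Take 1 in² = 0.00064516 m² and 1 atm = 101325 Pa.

4.57 atm × 101325 = 463055 Pa
1.83 in² × 0.00064516 = 0.00118064 m²
F = P × A = 463055 Pa × 0.00118064 m² = 546.701 N
546.701 N ÷ (1000 N/kN) = 0.546701 kN

0.547 kN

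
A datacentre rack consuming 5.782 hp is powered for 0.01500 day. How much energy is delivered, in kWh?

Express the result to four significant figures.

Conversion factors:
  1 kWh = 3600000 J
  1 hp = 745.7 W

5.782 hp × 745.7 → 4311.64 W
0.01500 day × 86400 → 1296 s
E = P × t = 4311.64 W × 1296 s = 5.58789×10⁶ J
5.58789×10⁶ J ÷ (3600000 J/kWh) = 1.55219 kWh

1.552 kWh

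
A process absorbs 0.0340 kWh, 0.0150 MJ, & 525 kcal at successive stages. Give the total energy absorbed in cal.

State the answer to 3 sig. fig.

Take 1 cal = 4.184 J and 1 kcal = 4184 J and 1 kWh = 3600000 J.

0.0340 kWh × 3600000 = 122400 J
0.0150 MJ × 1000000 = 15000 J
525 kcal × 4184 = 2.1966×10⁶ J
Total: 122400 + 15000 + 2.1966×10⁶ = 2.334×10⁶ J
In cal: 2.334×10⁶ / 4.184 = 557839 cal

5.58×10⁵ cal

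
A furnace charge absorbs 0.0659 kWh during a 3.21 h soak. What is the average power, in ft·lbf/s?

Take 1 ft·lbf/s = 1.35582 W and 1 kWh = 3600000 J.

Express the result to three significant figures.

0.0659 kWh × 3600000 → 237240 J
3.21 h × 3600 → 11556 s
P = E / t = 237240 J / 11556 s = 20.5296 W
20.5296 W ÷ (1.35582 W/ft·lbf/s) = 15.1418 ft·lbf/s

15.1 ft·lbf/s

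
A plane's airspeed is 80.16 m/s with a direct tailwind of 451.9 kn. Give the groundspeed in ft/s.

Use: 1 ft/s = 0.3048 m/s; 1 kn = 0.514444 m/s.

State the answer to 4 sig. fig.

1026 ft/s

80.16 m/s (already m/s)
451.9 kn × 0.514444 = 232.477 m/s
Sum: 80.16 + 232.477 = 312.637 m/s
In ft/s: 312.637 / 0.3048 = 1025.71 ft/s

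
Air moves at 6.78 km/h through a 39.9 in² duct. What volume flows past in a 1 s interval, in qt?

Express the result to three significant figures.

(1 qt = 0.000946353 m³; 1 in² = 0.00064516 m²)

51.2 qt

6.78 km/h × (1/3.6) = 1.88333 m/s
39.9 in² × 0.00064516 = 0.0257419 m²
V = v × A × t = 1.88333 m/s × 0.0257419 m² × 1 s = 0.0484805 m³
0.0484805 m³ ÷ (0.000946353 m³/qt) = 51.2288 qt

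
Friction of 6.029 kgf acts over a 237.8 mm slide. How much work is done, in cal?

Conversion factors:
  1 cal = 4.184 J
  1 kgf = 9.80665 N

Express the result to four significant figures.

3.360 cal

6.029 kgf × 9.80665 = 59.1243 N
237.8 mm × 0.001 = 0.2378 m
W = F × d = 59.1243 N × 0.2378 m = 14.0598 J
14.0598 J ÷ (4.184 J/cal) = 3.36037 cal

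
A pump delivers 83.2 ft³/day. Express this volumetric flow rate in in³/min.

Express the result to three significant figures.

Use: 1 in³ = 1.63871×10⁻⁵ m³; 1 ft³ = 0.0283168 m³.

99.8 in³/min

83.2 ft³/day × 0.0283168 m³/ft³ ÷ 86400 s/day = 2.7268×10⁻⁵ m³/s
2.7268×10⁻⁵ m³/s ÷ 1.63871×10⁻⁵ m³/in³ × 60 s/min = 99.8395 in³/min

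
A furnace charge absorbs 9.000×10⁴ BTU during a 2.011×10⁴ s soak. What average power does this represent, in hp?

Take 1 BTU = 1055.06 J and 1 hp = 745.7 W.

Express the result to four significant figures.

9.000×10⁴ BTU × 1055.06 → 9.49554×10⁷ J
P = E / t = 9.49554×10⁷ J / 20110 s = 4721.8 W
4721.8 W ÷ (745.7 W/hp) = 6.33204 hp

6.332 hp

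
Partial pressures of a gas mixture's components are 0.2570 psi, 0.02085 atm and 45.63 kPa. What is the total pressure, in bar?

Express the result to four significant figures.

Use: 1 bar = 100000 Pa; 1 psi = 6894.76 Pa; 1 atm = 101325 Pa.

0.4951 bar

0.2570 psi × 6894.76 = 1771.95 Pa
0.02085 atm × 101325 = 2112.63 Pa
45.63 kPa × 1000 = 45630 Pa
Total: 1771.95 + 2112.63 + 45630 = 49514.6 Pa
In bar: 49514.6 / 100000 = 0.495146 bar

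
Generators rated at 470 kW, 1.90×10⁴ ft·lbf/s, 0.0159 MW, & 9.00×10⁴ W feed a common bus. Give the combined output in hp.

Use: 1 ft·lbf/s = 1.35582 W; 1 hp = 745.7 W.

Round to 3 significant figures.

807 hp

470 kW × 1000 = 470000 W
1.90×10⁴ ft·lbf/s × 1.35582 = 25760.6 W
0.0159 MW × 1000000 = 15900 W
9.00×10⁴ W (already W)
Combined: 470000 + 25760.6 + 15900 + 90000 = 601661 W
In hp: 601661 / 745.7 = 806.841 hp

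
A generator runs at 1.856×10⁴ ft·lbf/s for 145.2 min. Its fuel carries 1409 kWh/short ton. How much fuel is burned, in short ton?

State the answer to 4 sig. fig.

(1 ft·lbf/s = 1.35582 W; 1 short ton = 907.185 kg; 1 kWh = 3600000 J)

0.04322 short ton

1.856×10⁴ ft·lbf/s → 25164 W
145.2 min → 8712 s
E = P × t = 25164 × 8712 = 2.19229×10⁸ J
1409 kWh/short ton → 5.59136×10⁶ J/kg
m = E / e_s = 2.19229×10⁸ / 5.59136×10⁶ = 39.2085 kg
In short ton: 39.2085 / 907.185 = 0.04322 short ton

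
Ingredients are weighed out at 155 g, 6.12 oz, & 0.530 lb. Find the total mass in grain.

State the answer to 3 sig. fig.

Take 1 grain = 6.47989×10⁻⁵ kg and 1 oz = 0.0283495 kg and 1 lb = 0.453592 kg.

8780 grain

155 g × 0.001 = 0.155 kg
6.12 oz × 0.0283495 = 0.173499 kg
0.530 lb × 0.453592 = 0.240404 kg
Combined: 0.155 + 0.173499 + 0.240404 = 0.568903 kg
In grain: 0.568903 / 6.47989×10⁻⁵ = 8779.52 grain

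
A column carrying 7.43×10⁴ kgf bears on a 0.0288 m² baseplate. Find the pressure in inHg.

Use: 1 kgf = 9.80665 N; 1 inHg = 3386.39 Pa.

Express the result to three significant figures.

7470 inHg

7.43×10⁴ kgf × 9.80665 = 728634 N
P = F / A = 728634 N / 0.0288 m² = 2.52998×10⁷ Pa
2.52998×10⁷ Pa ÷ (3386.39 Pa/inHg) = 7471.02 inHg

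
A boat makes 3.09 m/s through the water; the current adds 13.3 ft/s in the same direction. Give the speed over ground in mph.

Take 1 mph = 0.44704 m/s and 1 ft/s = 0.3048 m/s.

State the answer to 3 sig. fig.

16.0 mph

3.09 m/s (already m/s)
13.3 ft/s × 0.3048 = 4.05384 m/s
Total: 3.09 + 4.05384 = 7.14384 m/s
In mph: 7.14384 / 0.44704 = 15.9803 mph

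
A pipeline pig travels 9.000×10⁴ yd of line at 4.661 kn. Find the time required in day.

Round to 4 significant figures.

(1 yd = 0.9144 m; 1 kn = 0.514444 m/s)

0.3972 day

9.000×10⁴ yd × 0.9144 = 82296 m
4.661 kn × 0.514444 = 2.39782 m/s
t = d / v = 82296 m / 2.39782 m/s = 34321.2 s
34321.2 s ÷ (86400 s/day) = 0.397236 day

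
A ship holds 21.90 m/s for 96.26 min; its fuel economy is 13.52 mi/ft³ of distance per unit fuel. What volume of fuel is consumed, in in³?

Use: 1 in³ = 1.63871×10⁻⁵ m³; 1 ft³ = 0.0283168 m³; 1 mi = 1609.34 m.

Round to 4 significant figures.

96.26 min → 5775.6 s
d = v × t = 21.9 × 5775.6 = 126486 m
13.52 mi/ft³ → 768388 m/m³
V = d / (distance per unit fuel) = 126486 / 768388 = 0.164612 m³
In in³: 0.164612 / 1.63871×10⁻⁵ = 10045.2 in³

1.005×10⁴ in³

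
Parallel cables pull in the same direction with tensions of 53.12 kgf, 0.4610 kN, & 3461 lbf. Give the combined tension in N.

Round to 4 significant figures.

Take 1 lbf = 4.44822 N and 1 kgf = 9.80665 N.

1.638×10⁴ N

53.12 kgf × 9.80665 = 520.929 N
0.4610 kN × 1000 = 461 N
3461 lbf × 4.44822 = 15395.3 N
Combined: 520.929 + 461 + 15395.3 = 16377.2 N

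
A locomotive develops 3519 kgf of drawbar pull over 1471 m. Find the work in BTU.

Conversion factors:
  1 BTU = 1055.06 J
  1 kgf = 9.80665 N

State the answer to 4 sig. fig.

4.811×10⁴ BTU

3519 kgf × 9.80665 → 34509.6 N
W = F × d = 34509.6 N × 1471 m = 5.07636×10⁷ J
5.07636×10⁷ J ÷ (1055.06 J/BTU) = 48114.4 BTU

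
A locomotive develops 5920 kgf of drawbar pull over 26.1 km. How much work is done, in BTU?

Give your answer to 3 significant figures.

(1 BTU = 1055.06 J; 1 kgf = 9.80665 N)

1.44×10⁶ BTU

5920 kgf × 9.80665 = 58055.4 N
26.1 km × 1000 = 26100 m
W = F × d = 58055.4 N × 26100 m = 1.51525×10⁹ J
1.51525×10⁹ J ÷ (1055.06 J/BTU) = 1.43617×10⁶ BTU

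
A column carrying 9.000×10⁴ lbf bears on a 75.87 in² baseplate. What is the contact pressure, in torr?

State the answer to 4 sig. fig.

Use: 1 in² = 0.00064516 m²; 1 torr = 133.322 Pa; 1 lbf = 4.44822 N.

6.135×10⁴ torr

9.000×10⁴ lbf × 4.44822 = 400340 N
75.87 in² × 0.00064516 = 0.0489483 m²
P = F / A = 400340 N / 0.0489483 m² = 8.17883×10⁶ Pa
8.17883×10⁶ Pa ÷ (133.322 Pa/torr) = 61346.4 torr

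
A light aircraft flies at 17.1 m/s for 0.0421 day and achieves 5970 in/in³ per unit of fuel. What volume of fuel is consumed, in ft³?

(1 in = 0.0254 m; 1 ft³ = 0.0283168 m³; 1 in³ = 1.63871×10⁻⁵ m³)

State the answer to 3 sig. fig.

0.237 ft³

0.0421 day → 3637.44 s
d = v × t = 17.1 × 3637.44 = 62200.2 m
5970 in/in³ → 9.2535×10⁶ m/m³
V = d / (distance per unit fuel) = 62200.2 / 9.2535×10⁶ = 0.0067218 m³
In ft³: 0.0067218 / 0.0283168 = 0.237379 ft³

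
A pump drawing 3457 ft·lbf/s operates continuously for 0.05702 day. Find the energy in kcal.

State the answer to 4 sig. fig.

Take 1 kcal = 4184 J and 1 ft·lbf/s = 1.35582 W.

5519 kcal

3457 ft·lbf/s × 1.35582 → 4687.07 W
0.05702 day × 86400 → 4926.53 s
E = P × t = 4687.07 W × 4926.53 s = 2.3091×10⁷ J
2.3091×10⁷ J ÷ (4184 J/kcal) = 5518.88 kcal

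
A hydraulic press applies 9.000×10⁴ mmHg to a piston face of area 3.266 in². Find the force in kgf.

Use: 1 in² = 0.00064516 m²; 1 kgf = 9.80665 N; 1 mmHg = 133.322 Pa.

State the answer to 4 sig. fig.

2578 kgf

9.000×10⁴ mmHg × 133.322 → 1.1999×10⁷ Pa
3.266 in² × 0.00064516 → 0.00210709 m²
F = P × A = 1.1999×10⁷ Pa × 0.00210709 m² = 25283 N
25283 N ÷ (9.80665 N/kgf) = 2578.15 kgf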